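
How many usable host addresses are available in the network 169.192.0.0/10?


Host bits = 32 - 10 = 22
Total addresses = 2^22 = 4194304
Usable = total - 2 (network and broadcast)
Usable hosts: 4194302


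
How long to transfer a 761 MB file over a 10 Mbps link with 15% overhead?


Effective throughput = 10 * (1 - 15/100) = 8.5 Mbps
File size in Mb = 761 * 8 = 6088 Mb
Time = 6088 / 8.5
Time = 716.2353 seconds


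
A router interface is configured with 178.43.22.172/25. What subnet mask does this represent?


/25 means 25 network bits, 7 host bits
Binary: 11111111111111111111111110000000
Mask: 255.255.255.128


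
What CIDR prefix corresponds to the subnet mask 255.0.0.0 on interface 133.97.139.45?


Binary: 11111111.00000000.00000000.00000000
Count leading 1s
Prefix: /8


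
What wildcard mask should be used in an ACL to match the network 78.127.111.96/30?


Subnet mask: 255.255.255.252
Wildcard = 255.255.255.255 - subnet mask
255 - 255 = 0
255 - 255 = 0
255 - 255 = 0
255 - 252 = 3
Wildcard: 0.0.0.3


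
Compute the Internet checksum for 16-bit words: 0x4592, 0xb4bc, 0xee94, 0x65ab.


Sum all words (with carry folding):
+ 0x4592 = 0x4592
+ 0xb4bc = 0xfa4e
+ 0xee94 = 0xe8e3
+ 0x65ab = 0x4e8f
One's complement: ~0x4e8f
Checksum = 0xb170


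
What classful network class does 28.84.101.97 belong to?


First octet: 28
Binary: 00011100
0xxxxxxx -> Class A (1-126)
Class A, default mask 255.0.0.0 (/8)


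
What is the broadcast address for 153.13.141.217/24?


Network: 153.13.141.0/24
Host bits = 8
Set all host bits to 1:
Broadcast: 153.13.141.255


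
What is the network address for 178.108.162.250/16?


IP:   10110010.01101100.10100010.11111010
Mask: 11111111.11111111.00000000.00000000
AND operation:
Net:  10110010.01101100.00000000.00000000
Network: 178.108.0.0/16


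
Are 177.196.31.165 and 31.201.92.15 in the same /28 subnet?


Mask: 255.255.255.240
177.196.31.165 AND mask = 177.196.31.160
31.201.92.15 AND mask = 31.201.92.0
No, different subnets (177.196.31.160 vs 31.201.92.0)


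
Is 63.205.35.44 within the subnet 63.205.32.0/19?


Subnet network: 63.205.32.0
Test IP AND mask: 63.205.32.0
Yes, 63.205.35.44 is in 63.205.32.0/19


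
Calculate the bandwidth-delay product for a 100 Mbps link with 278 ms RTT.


BDP = bandwidth * RTT
= 100 Mbps * 278 ms
= 100 * 1e6 * 278 / 1000 bits
= 27800000 bits
= 3475000 bytes
= 3393.5547 KB
BDP = 27800000 bits (3475000 bytes)


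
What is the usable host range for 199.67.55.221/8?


Network: 199.0.0.0
Broadcast: 199.255.255.255
First usable = network + 1
Last usable = broadcast - 1
Range: 199.0.0.1 to 199.255.255.254


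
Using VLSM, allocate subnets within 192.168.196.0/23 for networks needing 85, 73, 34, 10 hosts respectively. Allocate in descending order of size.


85 hosts -> /25 (126 usable): 192.168.196.0/25
73 hosts -> /25 (126 usable): 192.168.196.128/25
34 hosts -> /26 (62 usable): 192.168.197.0/26
10 hosts -> /28 (14 usable): 192.168.197.64/28
Allocation: 192.168.196.0/25 (85 hosts, 126 usable); 192.168.196.128/25 (73 hosts, 126 usable); 192.168.197.0/26 (34 hosts, 62 usable); 192.168.197.64/28 (10 hosts, 14 usable)


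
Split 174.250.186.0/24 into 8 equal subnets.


New prefix = 24 + 3 = 27
Each subnet has 32 addresses
  174.250.186.0/27
  174.250.186.32/27
  174.250.186.64/27
  174.250.186.96/27
  174.250.186.128/27
  174.250.186.160/27
  174.250.186.192/27
  174.250.186.224/27
Subnets: 174.250.186.0/27, 174.250.186.32/27, 174.250.186.64/27, 174.250.186.96/27, 174.250.186.128/27, 174.250.186.160/27, 174.250.186.192/27, 174.250.186.224/27


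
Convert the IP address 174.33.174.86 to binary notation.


174 = 10101110
33 = 00100001
174 = 10101110
86 = 01010110
Binary: 10101110.00100001.10101110.01010110


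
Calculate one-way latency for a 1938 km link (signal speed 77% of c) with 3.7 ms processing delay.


Speed = 0.77 * 3e5 km/s = 231000 km/s
Propagation delay = 1938 / 231000 = 0.0084 s = 8.3896 ms
Processing delay = 3.7 ms
Total one-way latency = 12.0896 ms


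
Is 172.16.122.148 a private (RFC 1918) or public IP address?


RFC 1918 private ranges:
  10.0.0.0/8 (10.0.0.0 - 10.255.255.255)
  172.16.0.0/12 (172.16.0.0 - 172.31.255.255)
  192.168.0.0/16 (192.168.0.0 - 192.168.255.255)
Private (in 172.16.0.0/12)


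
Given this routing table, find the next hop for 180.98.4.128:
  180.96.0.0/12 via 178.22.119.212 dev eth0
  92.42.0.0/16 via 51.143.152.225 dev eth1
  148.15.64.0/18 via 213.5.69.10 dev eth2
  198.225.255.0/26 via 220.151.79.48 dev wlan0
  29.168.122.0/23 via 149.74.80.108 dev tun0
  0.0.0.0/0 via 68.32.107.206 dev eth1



Longest prefix match for 180.98.4.128:
  /12 180.96.0.0: MATCH
  /16 92.42.0.0: no
  /18 148.15.64.0: no
  /26 198.225.255.0: no
  /23 29.168.122.0: no
  /0 0.0.0.0: MATCH
Selected: next-hop 178.22.119.212 via eth0 (matched /12)


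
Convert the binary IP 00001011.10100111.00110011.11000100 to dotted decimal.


00001011 = 11
10100111 = 167
00110011 = 51
11000100 = 196
IP: 11.167.51.196


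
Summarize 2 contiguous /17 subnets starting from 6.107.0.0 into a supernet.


Original prefix: /17
Number of subnets: 2 = 2^1
New prefix = 17 - 1 = 16
Supernet: 6.107.0.0/16


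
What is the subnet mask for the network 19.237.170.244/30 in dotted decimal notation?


/30 means 30 network bits, 2 host bits
Binary: 11111111111111111111111111111100
Mask: 255.255.255.252


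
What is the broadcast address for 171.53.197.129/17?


Network: 171.53.128.0/17
Host bits = 15
Set all host bits to 1:
Broadcast: 171.53.255.255


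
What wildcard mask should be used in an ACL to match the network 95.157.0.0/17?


Subnet mask: 255.255.128.0
Wildcard = 255.255.255.255 - subnet mask
255 - 255 = 0
255 - 255 = 0
255 - 128 = 127
255 - 0 = 255
Wildcard: 0.0.127.255


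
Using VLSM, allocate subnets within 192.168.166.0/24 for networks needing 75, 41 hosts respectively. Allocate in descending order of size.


75 hosts -> /25 (126 usable): 192.168.166.0/25
41 hosts -> /26 (62 usable): 192.168.166.128/26
Allocation: 192.168.166.0/25 (75 hosts, 126 usable); 192.168.166.128/26 (41 hosts, 62 usable)


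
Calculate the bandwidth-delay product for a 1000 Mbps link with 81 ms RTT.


BDP = bandwidth * RTT
= 1000 Mbps * 81 ms
= 1000 * 1e6 * 81 / 1000 bits
= 81000000 bits
= 10125000 bytes
= 9887.6953 KB
BDP = 81000000 bits (10125000 bytes)


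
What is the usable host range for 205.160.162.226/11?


Network: 205.160.0.0
Broadcast: 205.191.255.255
First usable = network + 1
Last usable = broadcast - 1
Range: 205.160.0.1 to 205.191.255.254


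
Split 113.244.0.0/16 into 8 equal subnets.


New prefix = 16 + 3 = 19
Each subnet has 8192 addresses
  113.244.0.0/19
  113.244.32.0/19
  113.244.64.0/19
  113.244.96.0/19
  113.244.128.0/19
  113.244.160.0/19
  113.244.192.0/19
  113.244.224.0/19
Subnets: 113.244.0.0/19, 113.244.32.0/19, 113.244.64.0/19, 113.244.96.0/19, 113.244.128.0/19, 113.244.160.0/19, 113.244.192.0/19, 113.244.224.0/19


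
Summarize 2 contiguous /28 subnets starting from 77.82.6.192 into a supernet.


Original prefix: /28
Number of subnets: 2 = 2^1
New prefix = 28 - 1 = 27
Supernet: 77.82.6.192/27


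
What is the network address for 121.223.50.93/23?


IP:   01111001.11011111.00110010.01011101
Mask: 11111111.11111111.11111110.00000000
AND operation:
Net:  01111001.11011111.00110010.00000000
Network: 121.223.50.0/23


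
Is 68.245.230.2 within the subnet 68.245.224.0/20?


Subnet network: 68.245.224.0
Test IP AND mask: 68.245.224.0
Yes, 68.245.230.2 is in 68.245.224.0/20


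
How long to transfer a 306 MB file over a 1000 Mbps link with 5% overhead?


Effective throughput = 1000 * (1 - 5/100) = 950 Mbps
File size in Mb = 306 * 8 = 2448 Mb
Time = 2448 / 950
Time = 2.5768 seconds


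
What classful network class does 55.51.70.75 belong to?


First octet: 55
Binary: 00110111
0xxxxxxx -> Class A (1-126)
Class A, default mask 255.0.0.0 (/8)


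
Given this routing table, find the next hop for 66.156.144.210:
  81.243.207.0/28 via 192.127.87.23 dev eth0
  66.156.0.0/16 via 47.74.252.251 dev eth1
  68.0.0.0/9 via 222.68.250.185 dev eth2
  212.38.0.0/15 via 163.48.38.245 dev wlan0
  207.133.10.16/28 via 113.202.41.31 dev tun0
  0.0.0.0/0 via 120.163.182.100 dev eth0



Longest prefix match for 66.156.144.210:
  /28 81.243.207.0: no
  /16 66.156.0.0: MATCH
  /9 68.0.0.0: no
  /15 212.38.0.0: no
  /28 207.133.10.16: no
  /0 0.0.0.0: MATCH
Selected: next-hop 47.74.252.251 via eth1 (matched /16)


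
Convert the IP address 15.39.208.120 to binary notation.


15 = 00001111
39 = 00100111
208 = 11010000
120 = 01111000
Binary: 00001111.00100111.11010000.01111000


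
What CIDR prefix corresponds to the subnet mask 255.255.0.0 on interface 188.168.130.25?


Binary: 11111111.11111111.00000000.00000000
Count leading 1s
Prefix: /16


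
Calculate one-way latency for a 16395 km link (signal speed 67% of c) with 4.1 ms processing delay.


Speed = 0.67 * 3e5 km/s = 201000 km/s
Propagation delay = 16395 / 201000 = 0.0816 s = 81.5672 ms
Processing delay = 4.1 ms
Total one-way latency = 85.6672 ms


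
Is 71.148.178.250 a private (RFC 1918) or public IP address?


RFC 1918 private ranges:
  10.0.0.0/8 (10.0.0.0 - 10.255.255.255)
  172.16.0.0/12 (172.16.0.0 - 172.31.255.255)
  192.168.0.0/16 (192.168.0.0 - 192.168.255.255)
Public (not in any RFC 1918 range)


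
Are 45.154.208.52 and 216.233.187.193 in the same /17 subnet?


Mask: 255.255.128.0
45.154.208.52 AND mask = 45.154.128.0
216.233.187.193 AND mask = 216.233.128.0
No, different subnets (45.154.128.0 vs 216.233.128.0)


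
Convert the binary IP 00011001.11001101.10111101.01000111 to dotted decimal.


00011001 = 25
11001101 = 205
10111101 = 189
01000111 = 71
IP: 25.205.189.71


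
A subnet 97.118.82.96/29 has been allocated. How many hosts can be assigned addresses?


Host bits = 32 - 29 = 3
Total addresses = 2^3 = 8
Usable = total - 2 (network and broadcast)
Usable hosts: 6


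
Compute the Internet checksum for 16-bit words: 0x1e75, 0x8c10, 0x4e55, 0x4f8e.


Sum all words (with carry folding):
+ 0x1e75 = 0x1e75
+ 0x8c10 = 0xaa85
+ 0x4e55 = 0xf8da
+ 0x4f8e = 0x4869
One's complement: ~0x4869
Checksum = 0xb796


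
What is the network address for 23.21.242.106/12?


IP:   00010111.00010101.11110010.01101010
Mask: 11111111.11110000.00000000.00000000
AND operation:
Net:  00010111.00010000.00000000.00000000
Network: 23.16.0.0/12


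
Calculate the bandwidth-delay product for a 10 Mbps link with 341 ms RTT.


BDP = bandwidth * RTT
= 10 Mbps * 341 ms
= 10 * 1e6 * 341 / 1000 bits
= 3410000 bits
= 426250 bytes
= 416.2598 KB
BDP = 3410000 bits (426250 bytes)


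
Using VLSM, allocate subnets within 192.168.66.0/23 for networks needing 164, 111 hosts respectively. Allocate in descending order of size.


164 hosts -> /24 (254 usable): 192.168.66.0/24
111 hosts -> /25 (126 usable): 192.168.67.0/25
Allocation: 192.168.66.0/24 (164 hosts, 254 usable); 192.168.67.0/25 (111 hosts, 126 usable)


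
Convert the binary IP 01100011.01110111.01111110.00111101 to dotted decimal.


01100011 = 99
01110111 = 119
01111110 = 126
00111101 = 61
IP: 99.119.126.61


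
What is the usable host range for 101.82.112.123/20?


Network: 101.82.112.0
Broadcast: 101.82.127.255
First usable = network + 1
Last usable = broadcast - 1
Range: 101.82.112.1 to 101.82.127.254


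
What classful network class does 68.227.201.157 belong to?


First octet: 68
Binary: 01000100
0xxxxxxx -> Class A (1-126)
Class A, default mask 255.0.0.0 (/8)


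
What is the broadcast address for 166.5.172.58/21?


Network: 166.5.168.0/21
Host bits = 11
Set all host bits to 1:
Broadcast: 166.5.175.255


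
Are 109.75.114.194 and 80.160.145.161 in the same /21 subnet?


Mask: 255.255.248.0
109.75.114.194 AND mask = 109.75.112.0
80.160.145.161 AND mask = 80.160.144.0
No, different subnets (109.75.112.0 vs 80.160.144.0)


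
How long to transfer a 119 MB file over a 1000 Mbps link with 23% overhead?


Effective throughput = 1000 * (1 - 23/100) = 770 Mbps
File size in Mb = 119 * 8 = 952 Mb
Time = 952 / 770
Time = 1.2364 seconds


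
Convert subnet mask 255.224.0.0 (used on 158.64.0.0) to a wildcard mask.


Subnet mask: 255.224.0.0
Wildcard = 255.255.255.255 - subnet mask
255 - 255 = 0
255 - 224 = 31
255 - 0 = 255
255 - 0 = 255
Wildcard: 0.31.255.255


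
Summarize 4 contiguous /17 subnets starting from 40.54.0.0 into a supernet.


Original prefix: /17
Number of subnets: 4 = 2^2
New prefix = 17 - 2 = 15
Supernet: 40.54.0.0/15


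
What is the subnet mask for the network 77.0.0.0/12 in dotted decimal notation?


/12 means 12 network bits, 20 host bits
Binary: 11111111111100000000000000000000
Mask: 255.240.0.0


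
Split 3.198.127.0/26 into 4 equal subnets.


New prefix = 26 + 2 = 28
Each subnet has 16 addresses
  3.198.127.0/28
  3.198.127.16/28
  3.198.127.32/28
  3.198.127.48/28
Subnets: 3.198.127.0/28, 3.198.127.16/28, 3.198.127.32/28, 3.198.127.48/28


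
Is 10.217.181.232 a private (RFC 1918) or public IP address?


RFC 1918 private ranges:
  10.0.0.0/8 (10.0.0.0 - 10.255.255.255)
  172.16.0.0/12 (172.16.0.0 - 172.31.255.255)
  192.168.0.0/16 (192.168.0.0 - 192.168.255.255)
Private (in 10.0.0.0/8)


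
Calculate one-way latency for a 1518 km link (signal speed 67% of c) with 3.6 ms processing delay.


Speed = 0.67 * 3e5 km/s = 201000 km/s
Propagation delay = 1518 / 201000 = 0.0076 s = 7.5522 ms
Processing delay = 3.6 ms
Total one-way latency = 11.1522 ms


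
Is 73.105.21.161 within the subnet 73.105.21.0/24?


Subnet network: 73.105.21.0
Test IP AND mask: 73.105.21.0
Yes, 73.105.21.161 is in 73.105.21.0/24


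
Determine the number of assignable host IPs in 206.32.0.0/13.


Host bits = 32 - 13 = 19
Total addresses = 2^19 = 524288
Usable = total - 2 (network and broadcast)
Usable hosts: 524286


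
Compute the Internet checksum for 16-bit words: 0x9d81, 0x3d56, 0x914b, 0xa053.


Sum all words (with carry folding):
+ 0x9d81 = 0x9d81
+ 0x3d56 = 0xdad7
+ 0x914b = 0x6c23
+ 0xa053 = 0x0c77
One's complement: ~0x0c77
Checksum = 0xf388


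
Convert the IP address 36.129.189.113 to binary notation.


36 = 00100100
129 = 10000001
189 = 10111101
113 = 01110001
Binary: 00100100.10000001.10111101.01110001


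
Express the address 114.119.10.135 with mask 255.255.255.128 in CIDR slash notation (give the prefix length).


Binary: 11111111.11111111.11111111.10000000
Count leading 1s
Prefix: /25


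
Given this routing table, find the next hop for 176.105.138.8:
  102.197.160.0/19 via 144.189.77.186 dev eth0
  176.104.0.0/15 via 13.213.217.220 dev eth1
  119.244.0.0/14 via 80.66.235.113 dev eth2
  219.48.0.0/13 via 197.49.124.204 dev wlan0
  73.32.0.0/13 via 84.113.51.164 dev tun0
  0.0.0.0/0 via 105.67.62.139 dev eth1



Longest prefix match for 176.105.138.8:
  /19 102.197.160.0: no
  /15 176.104.0.0: MATCH
  /14 119.244.0.0: no
  /13 219.48.0.0: no
  /13 73.32.0.0: no
  /0 0.0.0.0: MATCH
Selected: next-hop 13.213.217.220 via eth1 (matched /15)


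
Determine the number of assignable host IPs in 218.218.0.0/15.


Host bits = 32 - 15 = 17
Total addresses = 2^17 = 131072
Usable = total - 2 (network and broadcast)
Usable hosts: 131070


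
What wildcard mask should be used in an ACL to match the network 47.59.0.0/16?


Subnet mask: 255.255.0.0
Wildcard = 255.255.255.255 - subnet mask
255 - 255 = 0
255 - 255 = 0
255 - 0 = 255
255 - 0 = 255
Wildcard: 0.0.255.255


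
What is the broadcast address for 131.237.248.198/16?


Network: 131.237.0.0/16
Host bits = 16
Set all host bits to 1:
Broadcast: 131.237.255.255


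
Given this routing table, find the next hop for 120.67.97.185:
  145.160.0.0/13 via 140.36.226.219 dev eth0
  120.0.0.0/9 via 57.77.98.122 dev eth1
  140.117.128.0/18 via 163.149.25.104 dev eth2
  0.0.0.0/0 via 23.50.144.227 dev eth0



Longest prefix match for 120.67.97.185:
  /13 145.160.0.0: no
  /9 120.0.0.0: MATCH
  /18 140.117.128.0: no
  /0 0.0.0.0: MATCH
Selected: next-hop 57.77.98.122 via eth1 (matched /9)


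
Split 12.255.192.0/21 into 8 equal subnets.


New prefix = 21 + 3 = 24
Each subnet has 256 addresses
  12.255.192.0/24
  12.255.193.0/24
  12.255.194.0/24
  12.255.195.0/24
  12.255.196.0/24
  12.255.197.0/24
  12.255.198.0/24
  12.255.199.0/24
Subnets: 12.255.192.0/24, 12.255.193.0/24, 12.255.194.0/24, 12.255.195.0/24, 12.255.196.0/24, 12.255.197.0/24, 12.255.198.0/24, 12.255.199.0/24


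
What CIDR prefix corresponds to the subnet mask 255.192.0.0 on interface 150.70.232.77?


Binary: 11111111.11000000.00000000.00000000
Count leading 1s
Prefix: /10


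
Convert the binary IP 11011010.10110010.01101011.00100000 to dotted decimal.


11011010 = 218
10110010 = 178
01101011 = 107
00100000 = 32
IP: 218.178.107.32


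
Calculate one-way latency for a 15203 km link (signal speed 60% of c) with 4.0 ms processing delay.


Speed = 0.6 * 3e5 km/s = 180000 km/s
Propagation delay = 15203 / 180000 = 0.0845 s = 84.4611 ms
Processing delay = 4.0 ms
Total one-way latency = 88.4611 ms


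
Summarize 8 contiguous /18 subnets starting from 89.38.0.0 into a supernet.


Original prefix: /18
Number of subnets: 8 = 2^3
New prefix = 18 - 3 = 15
Supernet: 89.38.0.0/15


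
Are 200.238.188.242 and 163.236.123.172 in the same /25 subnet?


Mask: 255.255.255.128
200.238.188.242 AND mask = 200.238.188.128
163.236.123.172 AND mask = 163.236.123.128
No, different subnets (200.238.188.128 vs 163.236.123.128)


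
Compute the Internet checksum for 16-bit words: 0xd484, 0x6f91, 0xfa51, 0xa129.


Sum all words (with carry folding):
+ 0xd484 = 0xd484
+ 0x6f91 = 0x4416
+ 0xfa51 = 0x3e68
+ 0xa129 = 0xdf91
One's complement: ~0xdf91
Checksum = 0x206e


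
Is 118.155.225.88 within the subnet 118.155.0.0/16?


Subnet network: 118.155.0.0
Test IP AND mask: 118.155.0.0
Yes, 118.155.225.88 is in 118.155.0.0/16


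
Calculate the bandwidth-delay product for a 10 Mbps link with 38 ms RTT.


BDP = bandwidth * RTT
= 10 Mbps * 38 ms
= 10 * 1e6 * 38 / 1000 bits
= 380000 bits
= 47500 bytes
= 46.3867 KB
BDP = 380000 bits (47500 bytes)


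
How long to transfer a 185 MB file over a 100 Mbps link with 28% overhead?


Effective throughput = 100 * (1 - 28/100) = 72 Mbps
File size in Mb = 185 * 8 = 1480 Mb
Time = 1480 / 72
Time = 20.5556 seconds


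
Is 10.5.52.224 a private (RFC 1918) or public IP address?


RFC 1918 private ranges:
  10.0.0.0/8 (10.0.0.0 - 10.255.255.255)
  172.16.0.0/12 (172.16.0.0 - 172.31.255.255)
  192.168.0.0/16 (192.168.0.0 - 192.168.255.255)
Private (in 10.0.0.0/8)


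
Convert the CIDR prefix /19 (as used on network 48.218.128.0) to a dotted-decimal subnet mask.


/19 means 19 network bits, 13 host bits
Binary: 11111111111111111110000000000000
Mask: 255.255.224.0


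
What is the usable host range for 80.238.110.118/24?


Network: 80.238.110.0
Broadcast: 80.238.110.255
First usable = network + 1
Last usable = broadcast - 1
Range: 80.238.110.1 to 80.238.110.254


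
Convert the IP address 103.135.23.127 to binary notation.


103 = 01100111
135 = 10000111
23 = 00010111
127 = 01111111
Binary: 01100111.10000111.00010111.01111111


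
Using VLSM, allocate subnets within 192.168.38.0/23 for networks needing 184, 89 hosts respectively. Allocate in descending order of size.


184 hosts -> /24 (254 usable): 192.168.38.0/24
89 hosts -> /25 (126 usable): 192.168.39.0/25
Allocation: 192.168.38.0/24 (184 hosts, 254 usable); 192.168.39.0/25 (89 hosts, 126 usable)


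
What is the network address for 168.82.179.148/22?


IP:   10101000.01010010.10110011.10010100
Mask: 11111111.11111111.11111100.00000000
AND operation:
Net:  10101000.01010010.10110000.00000000
Network: 168.82.176.0/22


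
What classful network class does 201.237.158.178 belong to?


First octet: 201
Binary: 11001001
110xxxxx -> Class C (192-223)
Class C, default mask 255.255.255.0 (/24)


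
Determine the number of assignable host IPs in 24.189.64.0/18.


Host bits = 32 - 18 = 14
Total addresses = 2^14 = 16384
Usable = total - 2 (network and broadcast)
Usable hosts: 16382


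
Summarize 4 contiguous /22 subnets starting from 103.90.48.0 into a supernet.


Original prefix: /22
Number of subnets: 4 = 2^2
New prefix = 22 - 2 = 20
Supernet: 103.90.48.0/20


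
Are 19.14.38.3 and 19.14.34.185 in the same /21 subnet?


Mask: 255.255.248.0
19.14.38.3 AND mask = 19.14.32.0
19.14.34.185 AND mask = 19.14.32.0
Yes, same subnet (19.14.32.0)


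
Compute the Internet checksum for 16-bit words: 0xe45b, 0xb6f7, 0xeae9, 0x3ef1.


Sum all words (with carry folding):
+ 0xe45b = 0xe45b
+ 0xb6f7 = 0x9b53
+ 0xeae9 = 0x863d
+ 0x3ef1 = 0xc52e
One's complement: ~0xc52e
Checksum = 0x3ad1


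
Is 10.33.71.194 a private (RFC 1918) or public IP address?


RFC 1918 private ranges:
  10.0.0.0/8 (10.0.0.0 - 10.255.255.255)
  172.16.0.0/12 (172.16.0.0 - 172.31.255.255)
  192.168.0.0/16 (192.168.0.0 - 192.168.255.255)
Private (in 10.0.0.0/8)


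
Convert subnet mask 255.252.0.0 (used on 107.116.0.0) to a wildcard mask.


Subnet mask: 255.252.0.0
Wildcard = 255.255.255.255 - subnet mask
255 - 255 = 0
255 - 252 = 3
255 - 0 = 255
255 - 0 = 255
Wildcard: 0.3.255.255


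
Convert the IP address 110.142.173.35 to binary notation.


110 = 01101110
142 = 10001110
173 = 10101101
35 = 00100011
Binary: 01101110.10001110.10101101.00100011


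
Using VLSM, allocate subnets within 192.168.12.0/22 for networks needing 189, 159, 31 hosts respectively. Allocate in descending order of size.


189 hosts -> /24 (254 usable): 192.168.12.0/24
159 hosts -> /24 (254 usable): 192.168.13.0/24
31 hosts -> /26 (62 usable): 192.168.14.0/26
Allocation: 192.168.12.0/24 (189 hosts, 254 usable); 192.168.13.0/24 (159 hosts, 254 usable); 192.168.14.0/26 (31 hosts, 62 usable)


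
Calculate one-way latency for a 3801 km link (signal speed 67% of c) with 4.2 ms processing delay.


Speed = 0.67 * 3e5 km/s = 201000 km/s
Propagation delay = 3801 / 201000 = 0.0189 s = 18.9104 ms
Processing delay = 4.2 ms
Total one-way latency = 23.1104 ms


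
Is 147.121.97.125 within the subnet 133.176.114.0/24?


Subnet network: 133.176.114.0
Test IP AND mask: 147.121.97.0
No, 147.121.97.125 is not in 133.176.114.0/24


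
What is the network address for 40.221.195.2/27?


IP:   00101000.11011101.11000011.00000010
Mask: 11111111.11111111.11111111.11100000
AND operation:
Net:  00101000.11011101.11000011.00000000
Network: 40.221.195.0/27


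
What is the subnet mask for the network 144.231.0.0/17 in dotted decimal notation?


/17 means 17 network bits, 15 host bits
Binary: 11111111111111111000000000000000
Mask: 255.255.128.0


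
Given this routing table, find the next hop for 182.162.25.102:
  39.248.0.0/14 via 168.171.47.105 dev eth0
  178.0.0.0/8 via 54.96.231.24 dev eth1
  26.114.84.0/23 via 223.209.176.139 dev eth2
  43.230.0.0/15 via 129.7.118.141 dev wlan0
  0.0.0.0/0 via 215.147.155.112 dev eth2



Longest prefix match for 182.162.25.102:
  /14 39.248.0.0: no
  /8 178.0.0.0: no
  /23 26.114.84.0: no
  /15 43.230.0.0: no
  /0 0.0.0.0: MATCH
Selected: next-hop 215.147.155.112 via eth2 (matched /0)


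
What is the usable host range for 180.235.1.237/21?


Network: 180.235.0.0
Broadcast: 180.235.7.255
First usable = network + 1
Last usable = broadcast - 1
Range: 180.235.0.1 to 180.235.7.254


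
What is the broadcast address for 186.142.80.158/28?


Network: 186.142.80.144/28
Host bits = 4
Set all host bits to 1:
Broadcast: 186.142.80.159


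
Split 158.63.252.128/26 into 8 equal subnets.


New prefix = 26 + 3 = 29
Each subnet has 8 addresses
  158.63.252.128/29
  158.63.252.136/29
  158.63.252.144/29
  158.63.252.152/29
  158.63.252.160/29
  158.63.252.168/29
  158.63.252.176/29
  158.63.252.184/29
Subnets: 158.63.252.128/29, 158.63.252.136/29, 158.63.252.144/29, 158.63.252.152/29, 158.63.252.160/29, 158.63.252.168/29, 158.63.252.176/29, 158.63.252.184/29


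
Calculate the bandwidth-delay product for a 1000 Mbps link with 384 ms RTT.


BDP = bandwidth * RTT
= 1000 Mbps * 384 ms
= 1000 * 1e6 * 384 / 1000 bits
= 384000000 bits
= 48000000 bytes
= 46875 KB
BDP = 384000000 bits (48000000 bytes)


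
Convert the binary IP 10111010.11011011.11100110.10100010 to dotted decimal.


10111010 = 186
11011011 = 219
11100110 = 230
10100010 = 162
IP: 186.219.230.162


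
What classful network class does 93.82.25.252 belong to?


First octet: 93
Binary: 01011101
0xxxxxxx -> Class A (1-126)
Class A, default mask 255.0.0.0 (/8)


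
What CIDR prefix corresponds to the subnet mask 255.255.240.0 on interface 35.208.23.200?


Binary: 11111111.11111111.11110000.00000000
Count leading 1s
Prefix: /20


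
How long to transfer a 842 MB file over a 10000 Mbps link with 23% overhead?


Effective throughput = 10000 * (1 - 23/100) = 7700 Mbps
File size in Mb = 842 * 8 = 6736 Mb
Time = 6736 / 7700
Time = 0.8748 seconds


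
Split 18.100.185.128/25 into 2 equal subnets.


New prefix = 25 + 1 = 26
Each subnet has 64 addresses
  18.100.185.128/26
  18.100.185.192/26
Subnets: 18.100.185.128/26, 18.100.185.192/26


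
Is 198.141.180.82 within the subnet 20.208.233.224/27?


Subnet network: 20.208.233.224
Test IP AND mask: 198.141.180.64
No, 198.141.180.82 is not in 20.208.233.224/27


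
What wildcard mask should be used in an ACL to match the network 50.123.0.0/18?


Subnet mask: 255.255.192.0
Wildcard = 255.255.255.255 - subnet mask
255 - 255 = 0
255 - 255 = 0
255 - 192 = 63
255 - 0 = 255
Wildcard: 0.0.63.255


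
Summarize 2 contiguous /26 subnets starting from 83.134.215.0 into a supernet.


Original prefix: /26
Number of subnets: 2 = 2^1
New prefix = 26 - 1 = 25
Supernet: 83.134.215.0/25


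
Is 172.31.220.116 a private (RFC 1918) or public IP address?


RFC 1918 private ranges:
  10.0.0.0/8 (10.0.0.0 - 10.255.255.255)
  172.16.0.0/12 (172.16.0.0 - 172.31.255.255)
  192.168.0.0/16 (192.168.0.0 - 192.168.255.255)
Private (in 172.16.0.0/12)


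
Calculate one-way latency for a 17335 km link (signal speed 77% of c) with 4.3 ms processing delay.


Speed = 0.77 * 3e5 km/s = 231000 km/s
Propagation delay = 17335 / 231000 = 0.075 s = 75.0433 ms
Processing delay = 4.3 ms
Total one-way latency = 79.3433 ms


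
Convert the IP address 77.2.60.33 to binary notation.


77 = 01001101
2 = 00000010
60 = 00111100
33 = 00100001
Binary: 01001101.00000010.00111100.00100001


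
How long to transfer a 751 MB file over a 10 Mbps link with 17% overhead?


Effective throughput = 10 * (1 - 17/100) = 8.3 Mbps
File size in Mb = 751 * 8 = 6008 Mb
Time = 6008 / 8.3
Time = 723.8554 seconds


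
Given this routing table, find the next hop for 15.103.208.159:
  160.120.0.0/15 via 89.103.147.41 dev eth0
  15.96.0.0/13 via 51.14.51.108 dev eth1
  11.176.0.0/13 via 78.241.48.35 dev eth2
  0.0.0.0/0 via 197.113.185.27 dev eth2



Longest prefix match for 15.103.208.159:
  /15 160.120.0.0: no
  /13 15.96.0.0: MATCH
  /13 11.176.0.0: no
  /0 0.0.0.0: MATCH
Selected: next-hop 51.14.51.108 via eth1 (matched /13)


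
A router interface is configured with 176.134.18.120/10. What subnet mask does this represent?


/10 means 10 network bits, 22 host bits
Binary: 11111111110000000000000000000000
Mask: 255.192.0.0


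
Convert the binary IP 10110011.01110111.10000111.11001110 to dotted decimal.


10110011 = 179
01110111 = 119
10000111 = 135
11001110 = 206
IP: 179.119.135.206


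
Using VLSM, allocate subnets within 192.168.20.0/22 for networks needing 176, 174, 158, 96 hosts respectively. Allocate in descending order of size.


176 hosts -> /24 (254 usable): 192.168.20.0/24
174 hosts -> /24 (254 usable): 192.168.21.0/24
158 hosts -> /24 (254 usable): 192.168.22.0/24
96 hosts -> /25 (126 usable): 192.168.23.0/25
Allocation: 192.168.20.0/24 (176 hosts, 254 usable); 192.168.21.0/24 (174 hosts, 254 usable); 192.168.22.0/24 (158 hosts, 254 usable); 192.168.23.0/25 (96 hosts, 126 usable)


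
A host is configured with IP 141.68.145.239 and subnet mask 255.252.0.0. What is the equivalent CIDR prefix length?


Binary: 11111111.11111100.00000000.00000000
Count leading 1s
Prefix: /14


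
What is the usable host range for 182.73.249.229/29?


Network: 182.73.249.224
Broadcast: 182.73.249.231
First usable = network + 1
Last usable = broadcast - 1
Range: 182.73.249.225 to 182.73.249.230


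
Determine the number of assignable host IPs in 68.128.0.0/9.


Host bits = 32 - 9 = 23
Total addresses = 2^23 = 8388608
Usable = total - 2 (network and broadcast)
Usable hosts: 8388606


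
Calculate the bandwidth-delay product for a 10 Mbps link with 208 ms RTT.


BDP = bandwidth * RTT
= 10 Mbps * 208 ms
= 10 * 1e6 * 208 / 1000 bits
= 2080000 bits
= 260000 bytes
= 253.9062 KB
BDP = 2080000 bits (260000 bytes)


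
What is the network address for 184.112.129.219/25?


IP:   10111000.01110000.10000001.11011011
Mask: 11111111.11111111.11111111.10000000
AND operation:
Net:  10111000.01110000.10000001.10000000
Network: 184.112.129.128/25


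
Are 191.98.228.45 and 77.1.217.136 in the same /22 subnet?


Mask: 255.255.252.0
191.98.228.45 AND mask = 191.98.228.0
77.1.217.136 AND mask = 77.1.216.0
No, different subnets (191.98.228.0 vs 77.1.216.0)


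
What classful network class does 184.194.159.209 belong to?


First octet: 184
Binary: 10111000
10xxxxxx -> Class B (128-191)
Class B, default mask 255.255.0.0 (/16)


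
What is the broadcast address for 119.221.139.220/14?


Network: 119.220.0.0/14
Host bits = 18
Set all host bits to 1:
Broadcast: 119.223.255.255


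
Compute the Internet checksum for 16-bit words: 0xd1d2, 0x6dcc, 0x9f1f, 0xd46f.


Sum all words (with carry folding):
+ 0xd1d2 = 0xd1d2
+ 0x6dcc = 0x3f9f
+ 0x9f1f = 0xdebe
+ 0xd46f = 0xb32e
One's complement: ~0xb32e
Checksum = 0x4cd1


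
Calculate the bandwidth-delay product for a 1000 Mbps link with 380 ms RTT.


BDP = bandwidth * RTT
= 1000 Mbps * 380 ms
= 1000 * 1e6 * 380 / 1000 bits
= 380000000 bits
= 47500000 bytes
= 46386.7188 KB
BDP = 380000000 bits (47500000 bytes)


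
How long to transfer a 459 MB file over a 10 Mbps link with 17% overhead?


Effective throughput = 10 * (1 - 17/100) = 8.3 Mbps
File size in Mb = 459 * 8 = 3672 Mb
Time = 3672 / 8.3
Time = 442.4096 seconds


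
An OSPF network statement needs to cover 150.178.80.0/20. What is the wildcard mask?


Subnet mask: 255.255.240.0
Wildcard = 255.255.255.255 - subnet mask
255 - 255 = 0
255 - 255 = 0
255 - 240 = 15
255 - 0 = 255
Wildcard: 0.0.15.255


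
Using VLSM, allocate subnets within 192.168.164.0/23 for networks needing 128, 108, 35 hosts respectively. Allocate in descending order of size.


128 hosts -> /24 (254 usable): 192.168.164.0/24
108 hosts -> /25 (126 usable): 192.168.165.0/25
35 hosts -> /26 (62 usable): 192.168.165.128/26
Allocation: 192.168.164.0/24 (128 hosts, 254 usable); 192.168.165.0/25 (108 hosts, 126 usable); 192.168.165.128/26 (35 hosts, 62 usable)


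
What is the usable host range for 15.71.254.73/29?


Network: 15.71.254.72
Broadcast: 15.71.254.79
First usable = network + 1
Last usable = broadcast - 1
Range: 15.71.254.73 to 15.71.254.78


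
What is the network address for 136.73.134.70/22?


IP:   10001000.01001001.10000110.01000110
Mask: 11111111.11111111.11111100.00000000
AND operation:
Net:  10001000.01001001.10000100.00000000
Network: 136.73.132.0/22


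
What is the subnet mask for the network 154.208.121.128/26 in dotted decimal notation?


/26 means 26 network bits, 6 host bits
Binary: 11111111111111111111111111000000
Mask: 255.255.255.192


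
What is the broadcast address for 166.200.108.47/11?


Network: 166.192.0.0/11
Host bits = 21
Set all host bits to 1:
Broadcast: 166.223.255.255


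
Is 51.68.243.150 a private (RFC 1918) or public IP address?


RFC 1918 private ranges:
  10.0.0.0/8 (10.0.0.0 - 10.255.255.255)
  172.16.0.0/12 (172.16.0.0 - 172.31.255.255)
  192.168.0.0/16 (192.168.0.0 - 192.168.255.255)
Public (not in any RFC 1918 range)


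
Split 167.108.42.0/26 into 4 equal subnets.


New prefix = 26 + 2 = 28
Each subnet has 16 addresses
  167.108.42.0/28
  167.108.42.16/28
  167.108.42.32/28
  167.108.42.48/28
Subnets: 167.108.42.0/28, 167.108.42.16/28, 167.108.42.32/28, 167.108.42.48/28


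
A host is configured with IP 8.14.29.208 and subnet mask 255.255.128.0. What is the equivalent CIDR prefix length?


Binary: 11111111.11111111.10000000.00000000
Count leading 1s
Prefix: /17


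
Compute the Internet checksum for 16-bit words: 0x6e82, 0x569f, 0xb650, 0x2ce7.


Sum all words (with carry folding):
+ 0x6e82 = 0x6e82
+ 0x569f = 0xc521
+ 0xb650 = 0x7b72
+ 0x2ce7 = 0xa859
One's complement: ~0xa859
Checksum = 0x57a6


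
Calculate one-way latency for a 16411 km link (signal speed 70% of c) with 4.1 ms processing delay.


Speed = 0.7 * 3e5 km/s = 210000 km/s
Propagation delay = 16411 / 210000 = 0.0781 s = 78.1476 ms
Processing delay = 4.1 ms
Total one-way latency = 82.2476 ms


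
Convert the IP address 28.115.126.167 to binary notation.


28 = 00011100
115 = 01110011
126 = 01111110
167 = 10100111
Binary: 00011100.01110011.01111110.10100111


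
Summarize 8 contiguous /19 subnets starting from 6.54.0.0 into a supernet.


Original prefix: /19
Number of subnets: 8 = 2^3
New prefix = 19 - 3 = 16
Supernet: 6.54.0.0/16


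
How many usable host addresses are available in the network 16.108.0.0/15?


Host bits = 32 - 15 = 17
Total addresses = 2^17 = 131072
Usable = total - 2 (network and broadcast)
Usable hosts: 131070


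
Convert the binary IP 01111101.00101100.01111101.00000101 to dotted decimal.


01111101 = 125
00101100 = 44
01111101 = 125
00000101 = 5
IP: 125.44.125.5


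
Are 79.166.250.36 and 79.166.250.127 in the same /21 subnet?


Mask: 255.255.248.0
79.166.250.36 AND mask = 79.166.248.0
79.166.250.127 AND mask = 79.166.248.0
Yes, same subnet (79.166.248.0)


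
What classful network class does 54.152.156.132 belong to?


First octet: 54
Binary: 00110110
0xxxxxxx -> Class A (1-126)
Class A, default mask 255.0.0.0 (/8)


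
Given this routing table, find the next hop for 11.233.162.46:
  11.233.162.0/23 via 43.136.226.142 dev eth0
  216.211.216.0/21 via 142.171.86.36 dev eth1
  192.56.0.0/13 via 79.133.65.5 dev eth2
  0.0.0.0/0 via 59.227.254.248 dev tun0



Longest prefix match for 11.233.162.46:
  /23 11.233.162.0: MATCH
  /21 216.211.216.0: no
  /13 192.56.0.0: no
  /0 0.0.0.0: MATCH
Selected: next-hop 43.136.226.142 via eth0 (matched /23)


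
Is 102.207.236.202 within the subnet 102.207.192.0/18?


Subnet network: 102.207.192.0
Test IP AND mask: 102.207.192.0
Yes, 102.207.236.202 is in 102.207.192.0/18


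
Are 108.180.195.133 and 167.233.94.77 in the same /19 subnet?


Mask: 255.255.224.0
108.180.195.133 AND mask = 108.180.192.0
167.233.94.77 AND mask = 167.233.64.0
No, different subnets (108.180.192.0 vs 167.233.64.0)


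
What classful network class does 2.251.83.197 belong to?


First octet: 2
Binary: 00000010
0xxxxxxx -> Class A (1-126)
Class A, default mask 255.0.0.0 (/8)


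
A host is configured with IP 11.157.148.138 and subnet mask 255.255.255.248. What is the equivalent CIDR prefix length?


Binary: 11111111.11111111.11111111.11111000
Count leading 1s
Prefix: /29


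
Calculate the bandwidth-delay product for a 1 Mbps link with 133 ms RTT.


BDP = bandwidth * RTT
= 1 Mbps * 133 ms
= 1 * 1e6 * 133 / 1000 bits
= 133000 bits
= 16625 bytes
= 16.2354 KB
BDP = 133000 bits (16625 bytes)


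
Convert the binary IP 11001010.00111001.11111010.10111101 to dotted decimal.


11001010 = 202
00111001 = 57
11111010 = 250
10111101 = 189
IP: 202.57.250.189


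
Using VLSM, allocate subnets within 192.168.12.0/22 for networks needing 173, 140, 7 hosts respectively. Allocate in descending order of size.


173 hosts -> /24 (254 usable): 192.168.12.0/24
140 hosts -> /24 (254 usable): 192.168.13.0/24
7 hosts -> /28 (14 usable): 192.168.14.0/28
Allocation: 192.168.12.0/24 (173 hosts, 254 usable); 192.168.13.0/24 (140 hosts, 254 usable); 192.168.14.0/28 (7 hosts, 14 usable)


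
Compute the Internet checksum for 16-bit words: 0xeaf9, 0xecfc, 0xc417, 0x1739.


Sum all words (with carry folding):
+ 0xeaf9 = 0xeaf9
+ 0xecfc = 0xd7f6
+ 0xc417 = 0x9c0e
+ 0x1739 = 0xb347
One's complement: ~0xb347
Checksum = 0x4cb8


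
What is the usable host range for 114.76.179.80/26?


Network: 114.76.179.64
Broadcast: 114.76.179.127
First usable = network + 1
Last usable = broadcast - 1
Range: 114.76.179.65 to 114.76.179.126


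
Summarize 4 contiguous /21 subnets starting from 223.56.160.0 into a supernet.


Original prefix: /21
Number of subnets: 4 = 2^2
New prefix = 21 - 2 = 19
Supernet: 223.56.160.0/19


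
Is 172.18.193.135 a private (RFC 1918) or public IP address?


RFC 1918 private ranges:
  10.0.0.0/8 (10.0.0.0 - 10.255.255.255)
  172.16.0.0/12 (172.16.0.0 - 172.31.255.255)
  192.168.0.0/16 (192.168.0.0 - 192.168.255.255)
Private (in 172.16.0.0/12)


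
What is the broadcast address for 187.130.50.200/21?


Network: 187.130.48.0/21
Host bits = 11
Set all host bits to 1:
Broadcast: 187.130.55.255


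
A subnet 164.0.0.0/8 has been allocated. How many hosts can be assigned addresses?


Host bits = 32 - 8 = 24
Total addresses = 2^24 = 16777216
Usable = total - 2 (network and broadcast)
Usable hosts: 16777214


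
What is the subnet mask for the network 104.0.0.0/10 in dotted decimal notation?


/10 means 10 network bits, 22 host bits
Binary: 11111111110000000000000000000000
Mask: 255.192.0.0


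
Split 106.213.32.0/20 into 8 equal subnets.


New prefix = 20 + 3 = 23
Each subnet has 512 addresses
  106.213.32.0/23
  106.213.34.0/23
  106.213.36.0/23
  106.213.38.0/23
  106.213.40.0/23
  106.213.42.0/23
  106.213.44.0/23
  106.213.46.0/23
Subnets: 106.213.32.0/23, 106.213.34.0/23, 106.213.36.0/23, 106.213.38.0/23, 106.213.40.0/23, 106.213.42.0/23, 106.213.44.0/23, 106.213.46.0/23


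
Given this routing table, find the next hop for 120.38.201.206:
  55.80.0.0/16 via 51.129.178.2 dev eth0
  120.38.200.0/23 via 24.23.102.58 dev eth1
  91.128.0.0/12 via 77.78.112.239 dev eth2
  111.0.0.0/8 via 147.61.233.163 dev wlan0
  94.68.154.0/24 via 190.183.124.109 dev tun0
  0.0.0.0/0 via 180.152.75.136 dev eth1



Longest prefix match for 120.38.201.206:
  /16 55.80.0.0: no
  /23 120.38.200.0: MATCH
  /12 91.128.0.0: no
  /8 111.0.0.0: no
  /24 94.68.154.0: no
  /0 0.0.0.0: MATCH
Selected: next-hop 24.23.102.58 via eth1 (matched /23)


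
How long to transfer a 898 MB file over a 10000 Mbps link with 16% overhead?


Effective throughput = 10000 * (1 - 16/100) = 8400 Mbps
File size in Mb = 898 * 8 = 7184 Mb
Time = 7184 / 8400
Time = 0.8552 seconds


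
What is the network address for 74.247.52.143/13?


IP:   01001010.11110111.00110100.10001111
Mask: 11111111.11111000.00000000.00000000
AND operation:
Net:  01001010.11110000.00000000.00000000
Network: 74.240.0.0/13


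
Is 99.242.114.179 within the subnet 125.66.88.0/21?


Subnet network: 125.66.88.0
Test IP AND mask: 99.242.112.0
No, 99.242.114.179 is not in 125.66.88.0/21


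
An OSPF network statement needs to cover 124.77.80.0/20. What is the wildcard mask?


Subnet mask: 255.255.240.0
Wildcard = 255.255.255.255 - subnet mask
255 - 255 = 0
255 - 255 = 0
255 - 240 = 15
255 - 0 = 255
Wildcard: 0.0.15.255


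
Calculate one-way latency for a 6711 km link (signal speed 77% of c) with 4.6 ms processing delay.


Speed = 0.77 * 3e5 km/s = 231000 km/s
Propagation delay = 6711 / 231000 = 0.0291 s = 29.0519 ms
Processing delay = 4.6 ms
Total one-way latency = 33.6519 ms
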